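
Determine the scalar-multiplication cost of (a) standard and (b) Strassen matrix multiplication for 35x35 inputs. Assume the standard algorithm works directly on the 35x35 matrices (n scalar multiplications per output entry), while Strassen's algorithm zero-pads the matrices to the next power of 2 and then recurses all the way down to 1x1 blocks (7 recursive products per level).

Matrix multiplication for 35x35 matrices:

Strassen's algorithm requires power-of-2 dimensions. Pad 35x35 to 64x64 (next power of 2).

Standard algorithm: 35^3 = 42875 multiplications
Strassen's algorithm: 7^(log2(64)) = 7^6 = 117649 multiplications
Difference: 42875 - 117649 = -74774 (Strassen uses MORE here due to padding overhead — for small or just-over-power-of-2 n, padding can outweigh the per-level savings)

Standard: 42875 multiplications (35^3). Strassen: 117649 multiplications (7^6, after padding to 64x64). Strassen reduces 8 recursive multiplications to 7 at each level.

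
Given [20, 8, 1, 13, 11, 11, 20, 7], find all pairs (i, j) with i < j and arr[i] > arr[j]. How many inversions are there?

Finding inversions in [20, 8, 1, 13, 11, 11, 20, 7]:

(0, 1): arr[0]=20 > arr[1]=8
(0, 2): arr[0]=20 > arr[2]=1
(0, 3): arr[0]=20 > arr[3]=13
(0, 4): arr[0]=20 > arr[4]=11
(0, 5): arr[0]=20 > arr[5]=11
(0, 7): arr[0]=20 > arr[7]=7
(1, 2): arr[1]=8 > arr[2]=1
(1, 7): arr[1]=8 > arr[7]=7
(3, 4): arr[3]=13 > arr[4]=11
(3, 5): arr[3]=13 > arr[5]=11
(3, 7): arr[3]=13 > arr[7]=7
(4, 7): arr[4]=11 > arr[7]=7
(5, 7): arr[5]=11 > arr[7]=7
(6, 7): arr[6]=20 > arr[7]=7

Total inversions: 14

The array has 14 inversion(s): (0,1), (0,2), (0,3), (0,4), (0,5), (0,7), (1,2), (1,7), (3,4), (3,5), (3,7), (4,7), (5,7), (6,7). Each pair (i,j) satisfies i < j and arr[i] > arr[j].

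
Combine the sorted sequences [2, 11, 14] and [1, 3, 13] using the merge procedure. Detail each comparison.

Merging process:

Compare 2 vs 1: take 1 from right. Merged: [1]
Compare 2 vs 3: take 2 from left. Merged: [1, 2]
Compare 11 vs 3: take 3 from right. Merged: [1, 2, 3]
Compare 11 vs 13: take 11 from left. Merged: [1, 2, 3, 11]
Compare 14 vs 13: take 13 from right. Merged: [1, 2, 3, 11, 13]
Append remaining from left: [14]. Merged: [1, 2, 3, 11, 13, 14]

Final merged array: [1, 2, 3, 11, 13, 14]
Total comparisons: 5

The merged array is [1, 2, 3, 11, 13, 14], requiring 5 comparisons. The merge step runs in O(n) time where n is the total number of elements.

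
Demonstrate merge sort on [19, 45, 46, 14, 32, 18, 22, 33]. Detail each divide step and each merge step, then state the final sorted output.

Merge sort trace:

Split: [19, 45, 46, 14, 32, 18, 22, 33] -> [19, 45, 46, 14] and [32, 18, 22, 33]
  Split: [19, 45, 46, 14] -> [19, 45] and [46, 14]
    Split: [19, 45] -> [19] and [45]
    Merge: [19] + [45] -> [19, 45]
    Split: [46, 14] -> [46] and [14]
    Merge: [46] + [14] -> [14, 46]
  Merge: [19, 45] + [14, 46] -> [14, 19, 45, 46]
  Split: [32, 18, 22, 33] -> [32, 18] and [22, 33]
    Split: [32, 18] -> [32] and [18]
    Merge: [32] + [18] -> [18, 32]
    Split: [22, 33] -> [22] and [33]
    Merge: [22] + [33] -> [22, 33]
  Merge: [18, 32] + [22, 33] -> [18, 22, 32, 33]
Merge: [14, 19, 45, 46] + [18, 22, 32, 33] -> [14, 18, 19, 22, 32, 33, 45, 46]

Final sorted array: [14, 18, 19, 22, 32, 33, 45, 46]

The merge sort proceeds by recursively splitting the array and merging sorted halves.
After all merges, the sorted array is [14, 18, 19, 22, 32, 33, 45, 46].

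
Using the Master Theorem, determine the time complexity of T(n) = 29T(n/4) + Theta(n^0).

Master Theorem for T(n) = 29T(n/4) + O(n^0):

a = 29, b = 4, c = 0
log_b(a) = log_4(29) = 2.4290

Case 1: c = 0 < log_4(29) = 2.4290
T(n) = O(n^(log_4 29))

For T(n) = 29T(n/4) + O(n^0): log_4(29) = 2.4290. This is Case 1 of the Master Theorem (c < log_b(a), work dominated by leaves), giving O(n^(log_4 29)).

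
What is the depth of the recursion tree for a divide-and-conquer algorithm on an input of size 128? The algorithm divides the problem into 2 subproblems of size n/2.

For divide and conquer with division factor 2:

Problem sizes at each level:
Level 0: 128
Level 1: 64
Level 2: 32
Level 3: 16
Level 4: 8
Level 5: 4
Level 6: 2
Level 7: 1

The root is level 0 and the size-1 base case is level 7 (the tree spans levels 0 through 7, i.e. 8 levels counting the root), so the depth is the number of divisions: log_2(128) = 7

The recursion tree depth is log_2(128) = 7. At each level, the problem size is divided by 2, so it takes 7 divisions to reduce to a base case of size 1. The algorithm makes 2 recursive calls at each level.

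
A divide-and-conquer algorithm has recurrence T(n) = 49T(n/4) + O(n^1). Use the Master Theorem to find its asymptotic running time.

Master Theorem for T(n) = 49T(n/4) + O(n^1):

a = 49, b = 4, c = 1
log_b(a) = log_4(49) = 2.8074

Case 1: c = 1 < log_4(49) = 2.8074
T(n) = O(n^(log_4 49))

For T(n) = 49T(n/4) + O(n^1): log_4(49) = 2.8074. This is Case 1 of the Master Theorem (c < log_b(a), work dominated by leaves), giving O(n^(log_4 49)).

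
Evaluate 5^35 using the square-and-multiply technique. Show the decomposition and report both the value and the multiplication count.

Computing 5^35 by squaring (build up from 5^1; each line after the first costs one multiplication):

5^1 = 5
5^2 = (5^1)^2 = 5^2 = 25
5^4 = (5^2)^2 = 25^2 = 625
5^8 = (5^4)^2 = 625^2 = 390625
5^16 = (5^8)^2 = 390625^2 = 152587890625
5^17 = 5 * 5^16 = 5 * 152587890625 = 762939453125
5^34 = (5^17)^2 = 762939453125^2 = 582076609134674072265625
5^35 = 5 * 5^34 = 5 * 582076609134674072265625 = 2910383045673370361328125

Result: 2910383045673370361328125
Multiplications needed: 7 (7 lines after 5^1)

5^35 = 2910383045673370361328125. Using exponentiation by squaring, this requires 7 multiplications. The key idea: if the exponent is even, square the half-power; if odd, multiply by the base once.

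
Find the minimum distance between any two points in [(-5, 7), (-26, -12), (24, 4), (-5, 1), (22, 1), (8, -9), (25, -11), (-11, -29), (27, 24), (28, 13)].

Computing all pairwise distances among 10 points:

d((-5, 7), (-26, -12)) = 28.3196
d((-5, 7), (24, 4)) = 29.1548
d((-5, 7), (-5, 1)) = 6.0
d((-5, 7), (22, 1)) = 27.6586
d((-5, 7), (8, -9)) = 20.6155
d((-5, 7), (25, -11)) = 34.9857
d((-5, 7), (-11, -29)) = 36.4966
d((-5, 7), (27, 24)) = 36.2353
d((-5, 7), (28, 13)) = 33.541
d((-26, -12), (24, 4)) = 52.4976
d((-26, -12), (-5, 1)) = 24.6982
d((-26, -12), (22, 1)) = 49.7293
d((-26, -12), (8, -9)) = 34.1321
d((-26, -12), (25, -11)) = 51.0098
d((-26, -12), (-11, -29)) = 22.6716
d((-26, -12), (27, 24)) = 64.0703
d((-26, -12), (28, 13)) = 59.5063
d((24, 4), (-5, 1)) = 29.1548
d((24, 4), (22, 1)) = 3.6056 <-- minimum
d((24, 4), (8, -9)) = 20.6155
d((24, 4), (25, -11)) = 15.0333
d((24, 4), (-11, -29)) = 48.1041
d((24, 4), (27, 24)) = 20.2237
d((24, 4), (28, 13)) = 9.8489
d((-5, 1), (22, 1)) = 27.0
d((-5, 1), (8, -9)) = 16.4012
d((-5, 1), (25, -11)) = 32.311
d((-5, 1), (-11, -29)) = 30.5941
d((-5, 1), (27, 24)) = 39.4081
d((-5, 1), (28, 13)) = 35.1141
d((22, 1), (8, -9)) = 17.2047
d((22, 1), (25, -11)) = 12.3693
d((22, 1), (-11, -29)) = 44.5982
d((22, 1), (27, 24)) = 23.5372
d((22, 1), (28, 13)) = 13.4164
d((8, -9), (25, -11)) = 17.1172
d((8, -9), (-11, -29)) = 27.5862
d((8, -9), (27, 24)) = 38.0789
d((8, -9), (28, 13)) = 29.7321
d((25, -11), (-11, -29)) = 40.2492
d((25, -11), (27, 24)) = 35.0571
d((25, -11), (28, 13)) = 24.1868
d((-11, -29), (27, 24)) = 65.215
d((-11, -29), (28, 13)) = 57.3149
d((27, 24), (28, 13)) = 11.0454

Closest pair: (24, 4) and (22, 1) with distance 3.6056

The closest pair is (24, 4) and (22, 1) with Euclidean distance 3.6056. For 10 points, brute-force pairwise comparison is shown above. For large n, the divide-and-conquer algorithm (sort by x, recurse on halves, check the dividing strip) achieves O(n log n).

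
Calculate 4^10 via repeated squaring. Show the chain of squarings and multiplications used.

Computing 4^10 by squaring (build up from 4^1; each line after the first costs one multiplication):

4^1 = 4
4^2 = (4^1)^2 = 4^2 = 16
4^4 = (4^2)^2 = 16^2 = 256
4^5 = 4 * 4^4 = 4 * 256 = 1024
4^10 = (4^5)^2 = 1024^2 = 1048576

Result: 1048576
Multiplications needed: 4 (4 lines after 4^1)

4^10 = 1048576. Using exponentiation by squaring, this requires 4 multiplications. The key idea: if the exponent is even, square the half-power; if odd, multiply by the base once.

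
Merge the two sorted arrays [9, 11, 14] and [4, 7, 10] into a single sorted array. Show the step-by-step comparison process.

Merging process:

Compare 9 vs 4: take 4 from right. Merged: [4]
Compare 9 vs 7: take 7 from right. Merged: [4, 7]
Compare 9 vs 10: take 9 from left. Merged: [4, 7, 9]
Compare 11 vs 10: take 10 from right. Merged: [4, 7, 9, 10]
Append remaining from left: [11, 14]. Merged: [4, 7, 9, 10, 11, 14]

Final merged array: [4, 7, 9, 10, 11, 14]
Total comparisons: 4

The merged array is [4, 7, 9, 10, 11, 14], requiring 4 comparisons. The merge step runs in O(n) time where n is the total number of elements.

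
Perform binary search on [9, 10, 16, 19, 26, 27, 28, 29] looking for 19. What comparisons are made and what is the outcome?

Binary search for 19 in [9, 10, 16, 19, 26, 27, 28, 29]:

lo=0, hi=7, mid=3, arr[mid]=19 -> Found target at index 3!

Binary search finds 19 at index 3 after 1 comparisons. The search repeatedly halves the search space by comparing with the middle element.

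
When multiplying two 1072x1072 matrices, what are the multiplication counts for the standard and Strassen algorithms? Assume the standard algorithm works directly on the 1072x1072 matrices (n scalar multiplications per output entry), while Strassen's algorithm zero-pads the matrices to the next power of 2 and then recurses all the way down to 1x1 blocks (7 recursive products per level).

Matrix multiplication for 1072x1072 matrices:

Strassen's algorithm requires power-of-2 dimensions. Pad 1072x1072 to 2048x2048 (next power of 2).

Standard algorithm: 1072^3 = 1231925248 multiplications
Strassen's algorithm: 7^(log2(2048)) = 7^11 = 1977326743 multiplications
Difference: 1231925248 - 1977326743 = -745401495 (Strassen uses MORE here due to padding overhead — for small or just-over-power-of-2 n, padding can outweigh the per-level savings)

Standard: 1231925248 multiplications (1072^3). Strassen: 1977326743 multiplications (7^11, after padding to 2048x2048). Strassen reduces 8 recursive multiplications to 7 at each level.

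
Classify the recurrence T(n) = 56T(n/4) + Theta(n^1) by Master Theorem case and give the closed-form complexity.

Master Theorem for T(n) = 56T(n/4) + O(n^1):

a = 56, b = 4, c = 1
log_b(a) = log_4(56) = 2.9037

Case 1: c = 1 < log_4(56) = 2.9037
T(n) = O(n^(log_4 56))

For T(n) = 56T(n/4) + O(n^1): log_4(56) = 2.9037. This is Case 1 of the Master Theorem (c < log_b(a), work dominated by leaves), giving O(n^(log_4 56)).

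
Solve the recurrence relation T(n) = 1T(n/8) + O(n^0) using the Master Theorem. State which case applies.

Master Theorem for T(n) = 1T(n/8) + O(n^0):

a = 1, b = 8, c = 0
log_b(a) = log_8(1) = 0.0000

Case 2: c = 0 = log_8(1) = 0.0000
T(n) = O(n^0 log n) = O(log n)

For T(n) = 1T(n/8) + O(n^0): log_8(1) = 0.0000. This is Case 2 of the Master Theorem (c = log_b(a), equal work at all levels), giving O(log n).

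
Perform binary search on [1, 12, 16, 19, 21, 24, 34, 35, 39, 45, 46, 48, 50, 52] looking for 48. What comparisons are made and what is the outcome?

Binary search for 48 in [1, 12, 16, 19, 21, 24, 34, 35, 39, 45, 46, 48, 50, 52]:

lo=0, hi=13, mid=6, arr[mid]=34 -> 34 < 48, search right half
lo=7, hi=13, mid=10, arr[mid]=46 -> 46 < 48, search right half
lo=11, hi=13, mid=12, arr[mid]=50 -> 50 > 48, search left half
lo=11, hi=11, mid=11, arr[mid]=48 -> Found target at index 11!

Binary search finds 48 at index 11 after 4 comparisons. The search repeatedly halves the search space by comparing with the middle element.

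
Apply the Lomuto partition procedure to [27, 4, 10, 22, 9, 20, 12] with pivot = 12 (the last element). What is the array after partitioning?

Lomuto partition with pivot = 12:

Initial array: [27, 4, 10, 22, 9, 20, 12]

arr[0]=27 > 12: no swap
arr[1]=4 <= 12: swap with position 0, array becomes [4, 27, 10, 22, 9, 20, 12]
arr[2]=10 <= 12: swap with position 1, array becomes [4, 10, 27, 22, 9, 20, 12]
arr[3]=22 > 12: no swap
arr[4]=9 <= 12: swap with position 2, array becomes [4, 10, 9, 22, 27, 20, 12]
arr[5]=20 > 12: no swap

Place pivot at position 3: [4, 10, 9, 12, 27, 20, 22]
Pivot position: 3

After partitioning with pivot 12, the array becomes [4, 10, 9, 12, 27, 20, 22]. The pivot is placed at index 3. All elements to the left of the pivot are <= 12, and all elements to the right are > 12.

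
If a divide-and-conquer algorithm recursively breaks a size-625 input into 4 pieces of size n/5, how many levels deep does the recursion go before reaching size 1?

For divide and conquer with division factor 5:

Problem sizes at each level:
Level 0: 625
Level 1: 125
Level 2: 25
Level 3: 5
Level 4: 1

The root is level 0 and the size-1 base case is level 4 (the tree spans levels 0 through 4, i.e. 5 levels counting the root), so the depth is the number of divisions: log_5(625) = 4

The recursion tree depth is log_5(625) = 4. At each level, the problem size is divided by 5, so it takes 4 divisions to reduce to a base case of size 1. The algorithm makes 4 recursive calls at each level.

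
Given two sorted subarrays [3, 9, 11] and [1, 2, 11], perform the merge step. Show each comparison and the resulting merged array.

Merging process:

Compare 3 vs 1: take 1 from right. Merged: [1]
Compare 3 vs 2: take 2 from right. Merged: [1, 2]
Compare 3 vs 11: take 3 from left. Merged: [1, 2, 3]
Compare 9 vs 11: take 9 from left. Merged: [1, 2, 3, 9]
Compare 11 vs 11: take 11 from left. Merged: [1, 2, 3, 9, 11]
Append remaining from right: [11]. Merged: [1, 2, 3, 9, 11, 11]

Final merged array: [1, 2, 3, 9, 11, 11]
Total comparisons: 5

The merged array is [1, 2, 3, 9, 11, 11], requiring 5 comparisons. The merge step runs in O(n) time where n is the total number of elements.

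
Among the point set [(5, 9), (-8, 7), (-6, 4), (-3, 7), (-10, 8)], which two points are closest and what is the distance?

Computing all pairwise distances among 5 points:

d((5, 9), (-8, 7)) = 13.1529
d((5, 9), (-6, 4)) = 12.083
d((5, 9), (-3, 7)) = 8.2462
d((5, 9), (-10, 8)) = 15.0333
d((-8, 7), (-6, 4)) = 3.6056
d((-8, 7), (-3, 7)) = 5.0
d((-8, 7), (-10, 8)) = 2.2361 <-- minimum
d((-6, 4), (-3, 7)) = 4.2426
d((-6, 4), (-10, 8)) = 5.6569
d((-3, 7), (-10, 8)) = 7.0711

Closest pair: (-8, 7) and (-10, 8) with distance 2.2361

The closest pair is (-8, 7) and (-10, 8) with Euclidean distance 2.2361. For 5 points, brute-force pairwise comparison is shown above. For large n, the divide-and-conquer algorithm (sort by x, recurse on halves, check the dividing strip) achieves O(n log n).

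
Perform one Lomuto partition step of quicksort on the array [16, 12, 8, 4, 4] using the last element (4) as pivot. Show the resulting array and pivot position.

Lomuto partition with pivot = 4:

Initial array: [16, 12, 8, 4, 4]

arr[0]=16 > 4: no swap
arr[1]=12 > 4: no swap
arr[2]=8 > 4: no swap
arr[3]=4 <= 4: swap with position 0, array becomes [4, 12, 8, 16, 4]

Place pivot at position 1: [4, 4, 8, 16, 12]
Pivot position: 1

After partitioning with pivot 4, the array becomes [4, 4, 8, 16, 12]. The pivot is placed at index 1. All elements to the left of the pivot are <= 4, and all elements to the right are > 4.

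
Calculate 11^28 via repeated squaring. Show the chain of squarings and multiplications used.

Computing 11^28 by squaring (build up from 11^1; each line after the first costs one multiplication):

11^1 = 11
11^2 = (11^1)^2 = 11^2 = 121
11^3 = 11 * 11^2 = 11 * 121 = 1331
11^6 = (11^3)^2 = 1331^2 = 1771561
11^7 = 11 * 11^6 = 11 * 1771561 = 19487171
11^14 = (11^7)^2 = 19487171^2 = 379749833583241
11^28 = (11^14)^2 = 379749833583241^2 = 144209936106499234037676064081

Result: 144209936106499234037676064081
Multiplications needed: 6 (6 lines after 11^1)

11^28 = 144209936106499234037676064081. Using exponentiation by squaring, this requires 6 multiplications. The key idea: if the exponent is even, square the half-power; if odd, multiply by the base once.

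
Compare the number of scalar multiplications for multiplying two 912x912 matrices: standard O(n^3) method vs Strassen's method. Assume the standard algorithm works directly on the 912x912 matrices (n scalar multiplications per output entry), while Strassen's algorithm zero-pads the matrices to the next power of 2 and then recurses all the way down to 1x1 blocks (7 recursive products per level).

Matrix multiplication for 912x912 matrices:

Strassen's algorithm requires power-of-2 dimensions. Pad 912x912 to 1024x1024 (next power of 2).

Standard algorithm: 912^3 = 758550528 multiplications
Strassen's algorithm: 7^(log2(1024)) = 7^10 = 282475249 multiplications
Savings: 758550528 - 282475249 = 476075279 multiplications

Standard: 758550528 multiplications (912^3). Strassen: 282475249 multiplications (7^10, after padding to 1024x1024). Strassen reduces 8 recursive multiplications to 7 at each level.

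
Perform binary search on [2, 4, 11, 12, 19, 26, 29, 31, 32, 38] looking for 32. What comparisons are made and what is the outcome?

Binary search for 32 in [2, 4, 11, 12, 19, 26, 29, 31, 32, 38]:

lo=0, hi=9, mid=4, arr[mid]=19 -> 19 < 32, search right half
lo=5, hi=9, mid=7, arr[mid]=31 -> 31 < 32, search right half
lo=8, hi=9, mid=8, arr[mid]=32 -> Found target at index 8!

Binary search finds 32 at index 8 after 3 comparisons. The search repeatedly halves the search space by comparing with the middle element.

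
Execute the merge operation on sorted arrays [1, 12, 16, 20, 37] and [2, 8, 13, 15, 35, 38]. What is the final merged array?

Merging process:

Compare 1 vs 2: take 1 from left. Merged: [1]
Compare 12 vs 2: take 2 from right. Merged: [1, 2]
Compare 12 vs 8: take 8 from right. Merged: [1, 2, 8]
Compare 12 vs 13: take 12 from left. Merged: [1, 2, 8, 12]
Compare 16 vs 13: take 13 from right. Merged: [1, 2, 8, 12, 13]
Compare 16 vs 15: take 15 from right. Merged: [1, 2, 8, 12, 13, 15]
Compare 16 vs 35: take 16 from left. Merged: [1, 2, 8, 12, 13, 15, 16]
Compare 20 vs 35: take 20 from left. Merged: [1, 2, 8, 12, 13, 15, 16, 20]
Compare 37 vs 35: take 35 from right. Merged: [1, 2, 8, 12, 13, 15, 16, 20, 35]
Compare 37 vs 38: take 37 from left. Merged: [1, 2, 8, 12, 13, 15, 16, 20, 35, 37]
Append remaining from right: [38]. Merged: [1, 2, 8, 12, 13, 15, 16, 20, 35, 37, 38]

Final merged array: [1, 2, 8, 12, 13, 15, 16, 20, 35, 37, 38]
Total comparisons: 10

The merged array is [1, 2, 8, 12, 13, 15, 16, 20, 35, 37, 38], requiring 10 comparisons. The merge step runs in O(n) time where n is the total number of elements.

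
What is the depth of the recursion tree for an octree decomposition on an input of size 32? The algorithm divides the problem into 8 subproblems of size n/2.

For divide and conquer with division factor 2:

Problem sizes at each level:
Level 0: 32
Level 1: 16
Level 2: 8
Level 3: 4
Level 4: 2
Level 5: 1

The root is level 0 and the size-1 base case is level 5 (the tree spans levels 0 through 5, i.e. 6 levels counting the root), so the depth is the number of divisions: log_2(32) = 5

The recursion tree depth is log_2(32) = 5. At each level, the problem size is divided by 2, so it takes 5 divisions to reduce to a base case of size 1. The algorithm makes 8 recursive calls at each level.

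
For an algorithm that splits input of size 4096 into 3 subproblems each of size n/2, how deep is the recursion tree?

For divide and conquer with division factor 2:

Problem sizes at each level:
Level 0: 4096
Level 1: 2048
Level 2: 1024
Level 3: 512
Level 4: 256
Level 5: 128
Level 6: 64
Level 7: 32
Level 8: 16
Level 9: 8
Level 10: 4
Level 11: 2
Level 12: 1

The root is level 0 and the size-1 base case is level 12 (the tree spans levels 0 through 12, i.e. 13 levels counting the root), so the depth is the number of divisions: log_2(4096) = 12

The recursion tree depth is log_2(4096) = 12. At each level, the problem size is divided by 2, so it takes 12 divisions to reduce to a base case of size 1. The algorithm makes 3 recursive calls at each level.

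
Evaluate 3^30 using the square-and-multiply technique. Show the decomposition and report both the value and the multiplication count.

Computing 3^30 by squaring (build up from 3^1; each line after the first costs one multiplication):

3^1 = 3
3^2 = (3^1)^2 = 3^2 = 9
3^3 = 3 * 3^2 = 3 * 9 = 27
3^6 = (3^3)^2 = 27^2 = 729
3^7 = 3 * 3^6 = 3 * 729 = 2187
3^14 = (3^7)^2 = 2187^2 = 4782969
3^15 = 3 * 3^14 = 3 * 4782969 = 14348907
3^30 = (3^15)^2 = 14348907^2 = 205891132094649

Result: 205891132094649
Multiplications needed: 7 (7 lines after 3^1)

3^30 = 205891132094649. Using exponentiation by squaring, this requires 7 multiplications. The key idea: if the exponent is even, square the half-power; if odd, multiply by the base once.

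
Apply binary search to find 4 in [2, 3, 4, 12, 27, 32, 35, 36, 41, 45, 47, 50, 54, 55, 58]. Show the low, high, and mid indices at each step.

Binary search for 4 in [2, 3, 4, 12, 27, 32, 35, 36, 41, 45, 47, 50, 54, 55, 58]:

lo=0, hi=14, mid=7, arr[mid]=36 -> 36 > 4, search left half
lo=0, hi=6, mid=3, arr[mid]=12 -> 12 > 4, search left half
lo=0, hi=2, mid=1, arr[mid]=3 -> 3 < 4, search right half
lo=2, hi=2, mid=2, arr[mid]=4 -> Found target at index 2!

Binary search finds 4 at index 2 after 4 comparisons. The search repeatedly halves the search space by comparing with the middle element.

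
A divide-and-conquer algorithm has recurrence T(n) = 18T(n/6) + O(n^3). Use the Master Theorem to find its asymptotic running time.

Master Theorem for T(n) = 18T(n/6) + O(n^3):

a = 18, b = 6, c = 3
log_b(a) = log_6(18) = 1.6131

Case 3: c = 3 > log_6(18) = 1.6131
T(n) = O(n^3) = O(n^3)

For T(n) = 18T(n/6) + O(n^3): log_6(18) = 1.6131. This is Case 3 of the Master Theorem (c > log_b(a), work dominated by root), giving O(n^3).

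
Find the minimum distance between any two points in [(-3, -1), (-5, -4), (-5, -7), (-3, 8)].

Computing all pairwise distances among 4 points:

d((-3, -1), (-5, -4)) = 3.6056
d((-3, -1), (-5, -7)) = 6.3246
d((-3, -1), (-3, 8)) = 9.0
d((-5, -4), (-5, -7)) = 3.0 <-- minimum
d((-5, -4), (-3, 8)) = 12.1655
d((-5, -7), (-3, 8)) = 15.1327

Closest pair: (-5, -4) and (-5, -7) with distance 3.0

The closest pair is (-5, -4) and (-5, -7) with Euclidean distance 3.0. For 4 points, brute-force pairwise comparison is shown above. For large n, the divide-and-conquer algorithm (sort by x, recurse on halves, check the dividing strip) achieves O(n log n).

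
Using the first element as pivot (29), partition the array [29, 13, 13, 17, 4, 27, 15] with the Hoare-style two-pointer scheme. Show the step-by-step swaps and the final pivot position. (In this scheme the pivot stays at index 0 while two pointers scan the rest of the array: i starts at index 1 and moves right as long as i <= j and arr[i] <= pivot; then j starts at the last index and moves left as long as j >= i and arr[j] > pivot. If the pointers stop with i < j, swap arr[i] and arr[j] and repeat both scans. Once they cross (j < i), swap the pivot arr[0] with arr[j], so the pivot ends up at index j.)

Hoare-style two-pointer partition with pivot = 29:

Initial array: [29, 13, 13, 17, 4, 27, 15]

Pointers start at i = 1, j = 6.
i ends at 7, j ends at 6: the pointers have crossed (j < i), so scanning stops.

Swap pivot arr[0] with arr[6] to place pivot at position 6: [15, 13, 13, 17, 4, 27, 29]
Pivot position: 6

After partitioning with pivot 29, the array becomes [15, 13, 13, 17, 4, 27, 29]. The pivot is placed at index 6. All elements to the left of the pivot are <= 29, and all elements to the right are > 29.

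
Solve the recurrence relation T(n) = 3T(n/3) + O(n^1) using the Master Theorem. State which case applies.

Master Theorem for T(n) = 3T(n/3) + O(n^1):

a = 3, b = 3, c = 1
log_b(a) = log_3(3) = 1.0000

Case 2: c = 1 = log_3(3) = 1.0000
T(n) = O(n^1 log n) = O(n log n)

For T(n) = 3T(n/3) + O(n^1): log_3(3) = 1.0000. This is Case 2 of the Master Theorem (c = log_b(a), equal work at all levels), giving O(n log n).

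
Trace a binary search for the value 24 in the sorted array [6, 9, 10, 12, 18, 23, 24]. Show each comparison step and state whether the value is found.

Binary search for 24 in [6, 9, 10, 12, 18, 23, 24]:

lo=0, hi=6, mid=3, arr[mid]=12 -> 12 < 24, search right half
lo=4, hi=6, mid=5, arr[mid]=23 -> 23 < 24, search right half
lo=6, hi=6, mid=6, arr[mid]=24 -> Found target at index 6!

Binary search finds 24 at index 6 after 3 comparisons. The search repeatedly halves the search space by comparing with the middle element.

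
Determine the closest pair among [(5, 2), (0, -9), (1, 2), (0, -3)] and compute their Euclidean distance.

Computing all pairwise distances among 4 points:

d((5, 2), (0, -9)) = 12.083
d((5, 2), (1, 2)) = 4.0 <-- minimum
d((5, 2), (0, -3)) = 7.0711
d((0, -9), (1, 2)) = 11.0454
d((0, -9), (0, -3)) = 6.0
d((1, 2), (0, -3)) = 5.099

Closest pair: (5, 2) and (1, 2) with distance 4.0

The closest pair is (5, 2) and (1, 2) with Euclidean distance 4.0. For 4 points, brute-force pairwise comparison is shown above. For large n, the divide-and-conquer algorithm (sort by x, recurse on halves, check the dividing strip) achieves O(n log n).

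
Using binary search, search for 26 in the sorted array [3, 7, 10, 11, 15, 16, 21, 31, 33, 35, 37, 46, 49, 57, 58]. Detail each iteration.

Binary search for 26 in [3, 7, 10, 11, 15, 16, 21, 31, 33, 35, 37, 46, 49, 57, 58]:

lo=0, hi=14, mid=7, arr[mid]=31 -> 31 > 26, search left half
lo=0, hi=6, mid=3, arr[mid]=11 -> 11 < 26, search right half
lo=4, hi=6, mid=5, arr[mid]=16 -> 16 < 26, search right half
lo=6, hi=6, mid=6, arr[mid]=21 -> 21 < 26, search right half
lo=7 > hi=6, target 26 not found

Binary search determines that 26 is not in the array after 4 comparisons. The search space was exhausted without finding the target.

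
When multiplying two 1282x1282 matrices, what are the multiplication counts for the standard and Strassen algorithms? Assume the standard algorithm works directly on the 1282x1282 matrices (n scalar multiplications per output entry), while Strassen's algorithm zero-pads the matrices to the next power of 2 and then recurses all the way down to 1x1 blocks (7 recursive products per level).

Matrix multiplication for 1282x1282 matrices:

Strassen's algorithm requires power-of-2 dimensions. Pad 1282x1282 to 2048x2048 (next power of 2).

Standard algorithm: 1282^3 = 2106997768 multiplications
Strassen's algorithm: 7^(log2(2048)) = 7^11 = 1977326743 multiplications
Savings: 2106997768 - 1977326743 = 129671025 multiplications

Standard: 2106997768 multiplications (1282^3). Strassen: 1977326743 multiplications (7^11, after padding to 2048x2048). Strassen reduces 8 recursive multiplications to 7 at each level.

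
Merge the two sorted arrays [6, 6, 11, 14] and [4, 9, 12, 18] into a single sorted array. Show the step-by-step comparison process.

Merging process:

Compare 6 vs 4: take 4 from right. Merged: [4]
Compare 6 vs 9: take 6 from left. Merged: [4, 6]
Compare 6 vs 9: take 6 from left. Merged: [4, 6, 6]
Compare 11 vs 9: take 9 from right. Merged: [4, 6, 6, 9]
Compare 11 vs 12: take 11 from left. Merged: [4, 6, 6, 9, 11]
Compare 14 vs 12: take 12 from right. Merged: [4, 6, 6, 9, 11, 12]
Compare 14 vs 18: take 14 from left. Merged: [4, 6, 6, 9, 11, 12, 14]
Append remaining from right: [18]. Merged: [4, 6, 6, 9, 11, 12, 14, 18]

Final merged array: [4, 6, 6, 9, 11, 12, 14, 18]
Total comparisons: 7

The merged array is [4, 6, 6, 9, 11, 12, 14, 18], requiring 7 comparisons. The merge step runs in O(n) time where n is the total number of elements.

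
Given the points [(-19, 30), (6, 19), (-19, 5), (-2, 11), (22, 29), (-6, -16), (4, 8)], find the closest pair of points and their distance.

Computing all pairwise distances among 7 points:

d((-19, 30), (6, 19)) = 27.313
d((-19, 30), (-19, 5)) = 25.0
d((-19, 30), (-2, 11)) = 25.4951
d((-19, 30), (22, 29)) = 41.0122
d((-19, 30), (-6, -16)) = 47.8017
d((-19, 30), (4, 8)) = 31.8277
d((6, 19), (-19, 5)) = 28.6531
d((6, 19), (-2, 11)) = 11.3137
d((6, 19), (22, 29)) = 18.868
d((6, 19), (-6, -16)) = 37.0
d((6, 19), (4, 8)) = 11.1803
d((-19, 5), (-2, 11)) = 18.0278
d((-19, 5), (22, 29)) = 47.5079
d((-19, 5), (-6, -16)) = 24.6982
d((-19, 5), (4, 8)) = 23.1948
d((-2, 11), (22, 29)) = 30.0
d((-2, 11), (-6, -16)) = 27.2947
d((-2, 11), (4, 8)) = 6.7082 <-- minimum
d((22, 29), (-6, -16)) = 53.0
d((22, 29), (4, 8)) = 27.6586
d((-6, -16), (4, 8)) = 26.0

Closest pair: (-2, 11) and (4, 8) with distance 6.7082

The closest pair is (-2, 11) and (4, 8) with Euclidean distance 6.7082. For 7 points, brute-force pairwise comparison is shown above. For large n, the divide-and-conquer algorithm (sort by x, recurse on halves, check the dividing strip) achieves O(n log n).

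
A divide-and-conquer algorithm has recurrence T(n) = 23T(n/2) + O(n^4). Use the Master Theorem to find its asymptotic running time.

Master Theorem for T(n) = 23T(n/2) + O(n^4):

a = 23, b = 2, c = 4
log_b(a) = log_2(23) = 4.5236

Case 1: c = 4 < log_2(23) = 4.5236
T(n) = O(n^(log_2 23))

For T(n) = 23T(n/2) + O(n^4): log_2(23) = 4.5236. This is Case 1 of the Master Theorem (c < log_b(a), work dominated by leaves), giving O(n^(log_2 23)).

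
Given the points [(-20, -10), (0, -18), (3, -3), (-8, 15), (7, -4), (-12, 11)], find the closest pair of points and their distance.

Computing all pairwise distances among 6 points:

d((-20, -10), (0, -18)) = 21.5407
d((-20, -10), (3, -3)) = 24.0416
d((-20, -10), (-8, 15)) = 27.7308
d((-20, -10), (7, -4)) = 27.6586
d((-20, -10), (-12, 11)) = 22.4722
d((0, -18), (3, -3)) = 15.2971
d((0, -18), (-8, 15)) = 33.9559
d((0, -18), (7, -4)) = 15.6525
d((0, -18), (-12, 11)) = 31.3847
d((3, -3), (-8, 15)) = 21.095
d((3, -3), (7, -4)) = 4.1231 <-- minimum
d((3, -3), (-12, 11)) = 20.5183
d((-8, 15), (7, -4)) = 24.2074
d((-8, 15), (-12, 11)) = 5.6569
d((7, -4), (-12, 11)) = 24.2074

Closest pair: (3, -3) and (7, -4) with distance 4.1231

The closest pair is (3, -3) and (7, -4) with Euclidean distance 4.1231. For 6 points, brute-force pairwise comparison is shown above. For large n, the divide-and-conquer algorithm (sort by x, recurse on halves, check the dividing strip) achieves O(n log n).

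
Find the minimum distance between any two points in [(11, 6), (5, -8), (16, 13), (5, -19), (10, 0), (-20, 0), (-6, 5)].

Computing all pairwise distances among 7 points:

d((11, 6), (5, -8)) = 15.2315
d((11, 6), (16, 13)) = 8.6023
d((11, 6), (5, -19)) = 25.7099
d((11, 6), (10, 0)) = 6.0828 <-- minimum
d((11, 6), (-20, 0)) = 31.5753
d((11, 6), (-6, 5)) = 17.0294
d((5, -8), (16, 13)) = 23.7065
d((5, -8), (5, -19)) = 11.0
d((5, -8), (10, 0)) = 9.434
d((5, -8), (-20, 0)) = 26.2488
d((5, -8), (-6, 5)) = 17.0294
d((16, 13), (5, -19)) = 33.8378
d((16, 13), (10, 0)) = 14.3178
d((16, 13), (-20, 0)) = 38.2753
d((16, 13), (-6, 5)) = 23.4094
d((5, -19), (10, 0)) = 19.6469
d((5, -19), (-20, 0)) = 31.4006
d((5, -19), (-6, 5)) = 26.4008
d((10, 0), (-20, 0)) = 30.0
d((10, 0), (-6, 5)) = 16.7631
d((-20, 0), (-6, 5)) = 14.8661

Closest pair: (11, 6) and (10, 0) with distance 6.0828

The closest pair is (11, 6) and (10, 0) with Euclidean distance 6.0828. For 7 points, brute-force pairwise comparison is shown above. For large n, the divide-and-conquer algorithm (sort by x, recurse on halves, check the dividing strip) achieves O(n log n).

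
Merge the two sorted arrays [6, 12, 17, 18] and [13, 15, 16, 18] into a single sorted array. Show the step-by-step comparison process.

Merging process:

Compare 6 vs 13: take 6 from left. Merged: [6]
Compare 12 vs 13: take 12 from left. Merged: [6, 12]
Compare 17 vs 13: take 13 from right. Merged: [6, 12, 13]
Compare 17 vs 15: take 15 from right. Merged: [6, 12, 13, 15]
Compare 17 vs 16: take 16 from right. Merged: [6, 12, 13, 15, 16]
Compare 17 vs 18: take 17 from left. Merged: [6, 12, 13, 15, 16, 17]
Compare 18 vs 18: take 18 from left. Merged: [6, 12, 13, 15, 16, 17, 18]
Append remaining from right: [18]. Merged: [6, 12, 13, 15, 16, 17, 18, 18]

Final merged array: [6, 12, 13, 15, 16, 17, 18, 18]
Total comparisons: 7

The merged array is [6, 12, 13, 15, 16, 17, 18, 18], requiring 7 comparisons. The merge step runs in O(n) time where n is the total number of elements.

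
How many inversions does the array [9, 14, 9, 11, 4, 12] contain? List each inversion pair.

Finding inversions in [9, 14, 9, 11, 4, 12]:

(0, 4): arr[0]=9 > arr[4]=4
(1, 2): arr[1]=14 > arr[2]=9
(1, 3): arr[1]=14 > arr[3]=11
(1, 4): arr[1]=14 > arr[4]=4
(1, 5): arr[1]=14 > arr[5]=12
(2, 4): arr[2]=9 > arr[4]=4
(3, 4): arr[3]=11 > arr[4]=4

Total inversions: 7

The array has 7 inversion(s): (0,4), (1,2), (1,3), (1,4), (1,5), (2,4), (3,4). Each pair (i,j) satisfies i < j and arr[i] > arr[j].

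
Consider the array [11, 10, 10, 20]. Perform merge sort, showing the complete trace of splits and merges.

Merge sort trace:

Split: [11, 10, 10, 20] -> [11, 10] and [10, 20]
  Split: [11, 10] -> [11] and [10]
  Merge: [11] + [10] -> [10, 11]
  Split: [10, 20] -> [10] and [20]
  Merge: [10] + [20] -> [10, 20]
Merge: [10, 11] + [10, 20] -> [10, 10, 11, 20]

Final sorted array: [10, 10, 11, 20]

The merge sort proceeds by recursively splitting the array and merging sorted halves.
After all merges, the sorted array is [10, 10, 11, 20].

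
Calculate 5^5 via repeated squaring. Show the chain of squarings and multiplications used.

Computing 5^5 by squaring (build up from 5^1; each line after the first costs one multiplication):

5^1 = 5
5^2 = (5^1)^2 = 5^2 = 25
5^4 = (5^2)^2 = 25^2 = 625
5^5 = 5 * 5^4 = 5 * 625 = 3125

Result: 3125
Multiplications needed: 3 (3 lines after 5^1)

5^5 = 3125. Using exponentiation by squaring, this requires 3 multiplications. The key idea: if the exponent is even, square the half-power; if odd, multiply by the base once.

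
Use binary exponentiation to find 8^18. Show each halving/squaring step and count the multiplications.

Computing 8^18 by squaring (build up from 8^1; each line after the first costs one multiplication):

8^1 = 8
8^2 = (8^1)^2 = 8^2 = 64
8^4 = (8^2)^2 = 64^2 = 4096
8^8 = (8^4)^2 = 4096^2 = 16777216
8^9 = 8 * 8^8 = 8 * 16777216 = 134217728
8^18 = (8^9)^2 = 134217728^2 = 18014398509481984

Result: 18014398509481984
Multiplications needed: 5 (5 lines after 8^1)

8^18 = 18014398509481984. Using exponentiation by squaring, this requires 5 multiplications. The key idea: if the exponent is even, square the half-power; if odd, multiply by the base once.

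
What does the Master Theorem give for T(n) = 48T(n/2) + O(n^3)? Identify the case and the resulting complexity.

Master Theorem for T(n) = 48T(n/2) + O(n^3):

a = 48, b = 2, c = 3
log_b(a) = log_2(48) = 5.5850

Case 1: c = 3 < log_2(48) = 5.5850
T(n) = O(n^(log_2 48))

For T(n) = 48T(n/2) + O(n^3): log_2(48) = 5.5850. This is Case 1 of the Master Theorem (c < log_b(a), work dominated by leaves), giving O(n^(log_2 48)).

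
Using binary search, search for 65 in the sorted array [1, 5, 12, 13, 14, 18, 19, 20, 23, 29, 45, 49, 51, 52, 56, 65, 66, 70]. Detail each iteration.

Binary search for 65 in [1, 5, 12, 13, 14, 18, 19, 20, 23, 29, 45, 49, 51, 52, 56, 65, 66, 70]:

lo=0, hi=17, mid=8, arr[mid]=23 -> 23 < 65, search right half
lo=9, hi=17, mid=13, arr[mid]=52 -> 52 < 65, search right half
lo=14, hi=17, mid=15, arr[mid]=65 -> Found target at index 15!

Binary search finds 65 at index 15 after 3 comparisons. The search repeatedly halves the search space by comparing with the middle element.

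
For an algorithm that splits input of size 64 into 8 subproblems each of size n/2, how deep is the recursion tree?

For divide and conquer with division factor 2:

Problem sizes at each level:
Level 0: 64
Level 1: 32
Level 2: 16
Level 3: 8
Level 4: 4
Level 5: 2
Level 6: 1

The root is level 0 and the size-1 base case is level 6 (the tree spans levels 0 through 6, i.e. 7 levels counting the root), so the depth is the number of divisions: log_2(64) = 6

The recursion tree depth is log_2(64) = 6. At each level, the problem size is divided by 2, so it takes 6 divisions to reduce to a base case of size 1. The algorithm makes 8 recursive calls at each level.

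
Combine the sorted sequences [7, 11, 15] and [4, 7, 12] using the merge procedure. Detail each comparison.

Merging process:

Compare 7 vs 4: take 4 from right. Merged: [4]
Compare 7 vs 7: take 7 from left. Merged: [4, 7]
Compare 11 vs 7: take 7 from right. Merged: [4, 7, 7]
Compare 11 vs 12: take 11 from left. Merged: [4, 7, 7, 11]
Compare 15 vs 12: take 12 from right. Merged: [4, 7, 7, 11, 12]
Append remaining from left: [15]. Merged: [4, 7, 7, 11, 12, 15]

Final merged array: [4, 7, 7, 11, 12, 15]
Total comparisons: 5

The merged array is [4, 7, 7, 11, 12, 15], requiring 5 comparisons. The merge step runs in O(n) time where n is the total number of elements.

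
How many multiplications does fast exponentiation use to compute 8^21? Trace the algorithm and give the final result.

Computing 8^21 by squaring (build up from 8^1; each line after the first costs one multiplication):

8^1 = 8
8^2 = (8^1)^2 = 8^2 = 64
8^4 = (8^2)^2 = 64^2 = 4096
8^5 = 8 * 8^4 = 8 * 4096 = 32768
8^10 = (8^5)^2 = 32768^2 = 1073741824
8^20 = (8^10)^2 = 1073741824^2 = 1152921504606846976
8^21 = 8 * 8^20 = 8 * 1152921504606846976 = 9223372036854775808

Result: 9223372036854775808
Multiplications needed: 6 (6 lines after 8^1)

8^21 = 9223372036854775808. Using exponentiation by squaring, this requires 6 multiplications. The key idea: if the exponent is even, square the half-power; if odd, multiply by the base once.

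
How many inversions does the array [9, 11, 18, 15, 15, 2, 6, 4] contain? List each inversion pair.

Finding inversions in [9, 11, 18, 15, 15, 2, 6, 4]:

(0, 5): arr[0]=9 > arr[5]=2
(0, 6): arr[0]=9 > arr[6]=6
(0, 7): arr[0]=9 > arr[7]=4
(1, 5): arr[1]=11 > arr[5]=2
(1, 6): arr[1]=11 > arr[6]=6
(1, 7): arr[1]=11 > arr[7]=4
(2, 3): arr[2]=18 > arr[3]=15
(2, 4): arr[2]=18 > arr[4]=15
(2, 5): arr[2]=18 > arr[5]=2
(2, 6): arr[2]=18 > arr[6]=6
(2, 7): arr[2]=18 > arr[7]=4
(3, 5): arr[3]=15 > arr[5]=2
(3, 6): arr[3]=15 > arr[6]=6
(3, 7): arr[3]=15 > arr[7]=4
(4, 5): arr[4]=15 > arr[5]=2
(4, 6): arr[4]=15 > arr[6]=6
(4, 7): arr[4]=15 > arr[7]=4
(6, 7): arr[6]=6 > arr[7]=4

Total inversions: 18

The array has 18 inversion(s): (0,5), (0,6), (0,7), (1,5), (1,6), (1,7), (2,3), (2,4), (2,5), (2,6), (2,7), (3,5), (3,6), (3,7), (4,5), (4,6), (4,7), (6,7). Each pair (i,j) satisfies i < j and arr[i] > arr[j].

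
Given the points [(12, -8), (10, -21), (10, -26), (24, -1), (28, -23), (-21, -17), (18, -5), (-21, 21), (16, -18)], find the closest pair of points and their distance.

Computing all pairwise distances among 9 points:

d((12, -8), (10, -21)) = 13.1529
d((12, -8), (10, -26)) = 18.1108
d((12, -8), (24, -1)) = 13.8924
d((12, -8), (28, -23)) = 21.9317
d((12, -8), (-21, -17)) = 34.2053
d((12, -8), (18, -5)) = 6.7082
d((12, -8), (-21, 21)) = 43.9318
d((12, -8), (16, -18)) = 10.7703
d((10, -21), (10, -26)) = 5.0 <-- minimum
d((10, -21), (24, -1)) = 24.4131
d((10, -21), (28, -23)) = 18.1108
d((10, -21), (-21, -17)) = 31.257
d((10, -21), (18, -5)) = 17.8885
d((10, -21), (-21, 21)) = 52.2015
d((10, -21), (16, -18)) = 6.7082
d((10, -26), (24, -1)) = 28.6531
d((10, -26), (28, -23)) = 18.2483
d((10, -26), (-21, -17)) = 32.28
d((10, -26), (18, -5)) = 22.4722
d((10, -26), (-21, 21)) = 56.3028
d((10, -26), (16, -18)) = 10.0
d((24, -1), (28, -23)) = 22.3607
d((24, -1), (-21, -17)) = 47.7598
d((24, -1), (18, -5)) = 7.2111
d((24, -1), (-21, 21)) = 50.0899
d((24, -1), (16, -18)) = 18.7883
d((28, -23), (-21, -17)) = 49.366
d((28, -23), (18, -5)) = 20.5913
d((28, -23), (-21, 21)) = 65.8559
d((28, -23), (16, -18)) = 13.0
d((-21, -17), (18, -5)) = 40.8044
d((-21, -17), (-21, 21)) = 38.0
d((-21, -17), (16, -18)) = 37.0135
d((18, -5), (-21, 21)) = 46.8722
d((18, -5), (16, -18)) = 13.1529
d((-21, 21), (16, -18)) = 53.7587

Closest pair: (10, -21) and (10, -26) with distance 5.0

The closest pair is (10, -21) and (10, -26) with Euclidean distance 5.0. For 9 points, brute-force pairwise comparison is shown above. For large n, the divide-and-conquer algorithm (sort by x, recurse on halves, check the dividing strip) achieves O(n log n).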